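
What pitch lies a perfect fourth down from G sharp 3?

Four letter names down from G: D.
A perfect fourth is 5 semitones; 5 semitones down from G#3 gives D#3.

D sharp 3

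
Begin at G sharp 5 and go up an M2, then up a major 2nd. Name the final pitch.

B sharp 5

Up a major second from G#5: A#5 (2 semitones up).
A major second up from A#5 is B#5.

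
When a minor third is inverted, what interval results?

The rule of nine gives the new number: 9 − 3 = 6, so a third becomes a sixth.
Quality inverts too: minor becomes major. That makes the inversion a major sixth.

M6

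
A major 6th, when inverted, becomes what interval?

minor 3rd

Interval numbers invert to sum to nine: 6 + 3 = 9, so a sixth inverts to a third.
Quality inverts too: major becomes minor. That makes the inversion a minor third.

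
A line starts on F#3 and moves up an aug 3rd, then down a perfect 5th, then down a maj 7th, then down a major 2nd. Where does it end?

D#2

F#3 up an augmented third → A##3 (5 semitones).
A##3 down a perfect fifth → D##3 (7 semitones).
D##3 down a major seventh → E#2 (11 semitones).
E#2 down a major second → D#2 (2 semitones).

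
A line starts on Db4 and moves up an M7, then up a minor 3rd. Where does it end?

Up a major seventh from Db4: C5 (11 semitones up).
Up a minor third from C5: Eb5 (3 semitones up).

Eb5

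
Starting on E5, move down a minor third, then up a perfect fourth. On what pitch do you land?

Down a minor third from E5: C#5 (3 semitones down).
C#5 up a perfect fourth → F#5 (5 semitones).

F#5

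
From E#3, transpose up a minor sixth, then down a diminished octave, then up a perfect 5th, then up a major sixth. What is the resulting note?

Up a minor sixth from E#3: C#4 (8 semitones up).
Down a diminished octave from C#4: C##3 (11 semitones down).
Up a perfect fifth from C##3: G##3 (7 semitones up).
A major sixth up from G##3 is E##4.

E##4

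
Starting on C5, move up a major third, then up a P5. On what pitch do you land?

B5

C5 up a major third → E5 (4 semitones).
E5 up a perfect fifth → B5 (7 semitones).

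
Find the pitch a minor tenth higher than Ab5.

The tenth's letter: A up three letter names plus an octave → C.
Moving 15 semitones up from Ab5 (the size of a minor tenth) reaches Cb7.

Cb7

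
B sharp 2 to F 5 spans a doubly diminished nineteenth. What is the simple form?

dd5

Each octave removed subtracts seven from the number: 19 − 14 = 5.
That makes a doubly diminished nineteenth a compound doubly diminished fifth — 2 octaves plus a doubly diminished fifth.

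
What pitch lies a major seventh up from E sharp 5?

D double-sharp 6

Counting seven letter names up from E lands on D.
A major seventh is 11 semitones; 11 semitones up from E#5 gives D##6.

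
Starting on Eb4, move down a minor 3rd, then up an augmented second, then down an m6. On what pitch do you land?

F##3

Eb4 down a minor third → C4 (3 semitones).
An augmented second up from C4 is D#4.
A minor sixth down from D#4 is F##3.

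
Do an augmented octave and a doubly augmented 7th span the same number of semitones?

Yes

Both span 13 semitones: an augmented octave and a doubly augmented seventh are the same chromatic distance.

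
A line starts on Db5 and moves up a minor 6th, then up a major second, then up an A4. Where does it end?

F6

Up a minor sixth from Db5: Bbb5 (8 semitones up).
Bbb5 up a major second → Cb6 (2 semitones).
Cb6 up an augmented fourth → F6 (6 semitones).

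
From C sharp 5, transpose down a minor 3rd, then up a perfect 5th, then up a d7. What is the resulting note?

D 6

C#5 down a minor third → A#4 (3 semitones).
Up a perfect fifth from A#4: E#5 (7 semitones up).
Up a diminished seventh from E#5: D6 (9 semitones up).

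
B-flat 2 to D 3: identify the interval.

B to D spans three letter names (B-C-D) — that makes it a third of some quality.
Bb2 to D3 is 4 semitones, matching the major third exactly, so the quality is major.

major 3rd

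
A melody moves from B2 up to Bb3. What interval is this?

B to B is the same letter name, plus an octave, so the interval is some kind of octave.
A perfect octave would be 12 semitones; B2 to Bb3 is 11, one semitone narrower, so the interval is diminished.

d8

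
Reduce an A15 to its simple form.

Each octave removed subtracts seven from the number: 15 − 7 = 8.
Quality carries through unchanged, so the simple form is an augmented octave.

A8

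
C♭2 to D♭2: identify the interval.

C to D spans two letter names (C-D) — that makes it a second of some quality.
The major second spans 2 semitones, and Cb2 to Db2 is exactly 2 semitones — so this is a major second.

major 2nd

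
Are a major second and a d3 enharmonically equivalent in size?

Yes

A major second spans 2 semitones, and a diminished third also spans 2 semitones — they're enharmonic.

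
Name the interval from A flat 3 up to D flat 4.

perfect fourth

A to D spans four letter names (A-B-C-D), so the interval is some kind of fourth.
Ab3 to Db4 is 5 semitones, matching the perfect fourth exactly, so the quality is perfect.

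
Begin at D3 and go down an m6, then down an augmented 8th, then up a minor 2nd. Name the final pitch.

Gb1

A minor sixth down from D3 is F#2.
An augmented octave down from F#2 is F1.
F1 up a minor second → Gb1 (1 semitone).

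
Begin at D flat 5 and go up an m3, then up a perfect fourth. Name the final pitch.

Db5 up a minor third → Fb5 (3 semitones).
Fb5 up a perfect fourth → Bbb5 (5 semitones).

B double-flat 5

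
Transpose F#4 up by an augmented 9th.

G##5

Two letters up from F (plus an octave) reaches G.
Moving 15 semitones up from F#4 (the size of an augmented ninth) reaches G##5.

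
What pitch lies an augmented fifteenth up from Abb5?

Ab7

For a fifteenth the letter name doesn't change: still A, two octaves up.
An augmented fifteenth is 25 semitones; 25 semitones up from Abb5 gives Ab7.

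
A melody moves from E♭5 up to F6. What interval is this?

E to F spans two letter names (E-F), plus an octave, so the interval is some kind of ninth.
Eb5 to F6 is 14 semitones, matching the major ninth exactly, so the quality is major.
(Equivalently, a compound major second: a major second plus an octave.)

M9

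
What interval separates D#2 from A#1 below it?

Descending from D#2 to A#1 is the same interval as ascending A#1 to D#2.
A to D spans four letter names (A-B-C-D): a fourth.
A#1 to D#2 is 5 semitones, matching the perfect fourth exactly, so the quality is perfect.

P4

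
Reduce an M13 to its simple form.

major sixth

Subtracting seven from the interval number removes an octave: 13 − 7 = 6.
That makes a major thirteenth a compound major sixth — an octave plus a major sixth.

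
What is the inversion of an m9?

major 7th

First reduce the compound minor ninth to its simple form, a minor second.
Interval numbers invert to sum to nine: 2 + 7 = 9, so a second inverts to a seventh.
Quality inverts too: minor becomes major. That makes the inversion a major seventh.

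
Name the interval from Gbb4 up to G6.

doubly augmented fifteenth

G to G is the same letter name, plus 2 octaves: a fifteenth.
A perfect fifteenth would be 24 semitones; Gbb4 to G6 is 26, two semitones wider, so the interval is doubly augmented.
(Equivalently, a compound doubly augmented octave: a doubly augmented octave plus an octave.)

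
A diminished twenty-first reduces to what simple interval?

Take out 2 octaves (14 from the number): 21 − 14 = 7.
Quality carries through unchanged, so the simple form is a diminished seventh.

diminished seventh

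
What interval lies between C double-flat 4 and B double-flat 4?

C to B spans seven letter names (C-D-E-F-G-A-B) — that makes it a seventh of some quality.
Cbb4 to Bbb4 is 11 semitones, matching the major seventh exactly, so the quality is major.

major 7th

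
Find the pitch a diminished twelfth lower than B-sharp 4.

E-double-sharp 3

Five letters down from B (plus an octave) reaches E.
Moving 18 semitones down from B#4 (the size of a diminished twelfth) reaches E##3.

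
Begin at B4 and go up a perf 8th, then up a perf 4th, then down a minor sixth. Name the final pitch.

G#5

A perfect octave up from B4 is B5.
B5 up a perfect fourth → E6 (5 semitones).
Down a minor sixth from E6: G#5 (8 semitones down).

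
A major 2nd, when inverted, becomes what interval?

minor 7th

Inverted interval numbers add to nine, so a second pairs with a seventh (2 + 7 = 9).
The quality also flips — major becomes minor — giving a minor seventh.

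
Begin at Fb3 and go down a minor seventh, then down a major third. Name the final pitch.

Ebb2

Down a minor seventh from Fb3: Gb2 (10 semitones down).
Down a major third from Gb2: Ebb2 (4 semitones down).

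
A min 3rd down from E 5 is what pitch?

C-sharp 5

Three letter names down from E: C.
Moving 3 semitones down from E5 (the size of a minor third) reaches C#5.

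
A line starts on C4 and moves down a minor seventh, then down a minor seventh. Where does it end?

C4 down a minor seventh → D3 (10 semitones).
Down a minor seventh from D3: E2 (10 semitones down).

E2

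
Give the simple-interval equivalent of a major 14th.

Each octave removed subtracts seven from the number: 14 − 7 = 7.
Quality carries through unchanged, so the simple form is a major seventh.

major seventh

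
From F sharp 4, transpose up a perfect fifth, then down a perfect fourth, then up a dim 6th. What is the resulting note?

Up a perfect fifth from F#4: C#5 (7 semitones up).
C#5 down a perfect fourth → G#4 (5 semitones).
Up a diminished sixth from G#4: Eb5 (7 semitones up).

E flat 5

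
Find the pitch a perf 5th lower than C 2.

Counting five letter names down from C lands on F.
A perfect fifth spans 7 semitones, so from C2 the target pitch is F1.

F 1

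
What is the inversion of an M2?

minor seventh

The rule of nine gives the new number: 9 − 2 = 7, so a second becomes a seventh.
Quality inverts too: major becomes minor. That makes the inversion a minor seventh.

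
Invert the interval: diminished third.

A6

Interval numbers invert to sum to nine: 3 + 6 = 9, so a third inverts to a sixth.
The quality also flips — diminished becomes augmented — giving an augmented sixth.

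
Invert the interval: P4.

perfect fifth

The rule of nine gives the new number: 9 − 4 = 5, so a fourth becomes a fifth.
And perfect stays perfect under inversion, so we get a perfect fifth.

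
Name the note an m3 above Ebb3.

Gbb3

The third takes the letter from E up to G.
A minor third spans 3 semitones, so from Ebb3 the target pitch is Gbb3.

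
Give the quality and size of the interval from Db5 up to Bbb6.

minor 13th

D to B spans six letter names (D-E-F-G-A-B), plus an octave — that makes it a thirteenth of some quality.
A major thirteenth would be 21 semitones, but Db5 to Bbb6 is 20 — one semitone narrower, making it a minor thirteenth.
(Equivalently, a compound minor sixth: a minor sixth plus an octave.)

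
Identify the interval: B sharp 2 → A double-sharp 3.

B to A spans seven letter names (B-C-D-E-F-G-A): a seventh.
Counting semitones, B#2→A##3 is 11, which is the major seventh.

M7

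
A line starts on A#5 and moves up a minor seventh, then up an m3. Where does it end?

B6

A minor seventh up from A#5 is G#6.
A minor third up from G#6 is B6.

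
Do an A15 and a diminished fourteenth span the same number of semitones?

No

An augmented fifteenth spans 25 semitones; a diminished fourteenth spans 21 semitones. They differ by 4.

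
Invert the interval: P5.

perfect fourth

Interval numbers invert to sum to nine: 5 + 4 = 9, so a fifth inverts to a fourth.
And perfect stays perfect under inversion, so we get a perfect fourth.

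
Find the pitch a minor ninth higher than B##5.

Counting two letter names plus an octave up from B lands on C.
A minor ninth is 13 semitones; 13 semitones up from B##5 gives C##7.

C##7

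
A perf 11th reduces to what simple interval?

perfect 4th

Subtracting seven from the interval number removes an octave: 11 − 7 = 4.
So a perfect eleventh is an octave plus a perfect fourth. The quality is unchanged.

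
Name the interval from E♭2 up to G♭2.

minor 3rd

E to G spans three letter names (E-F-G): a third.
Eb2 to Gb2 is 3 semitones, a half step short of the major third (4), so this is minor.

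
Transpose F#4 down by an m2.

Two letter names down from F: E.
A minor second is 1 semitone; 1 semitone down from F#4 gives E#4.

E#4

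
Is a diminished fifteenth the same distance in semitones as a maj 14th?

A diminished fifteenth spans 23 semitones, and a major fourteenth also spans 23 semitones — they're enharmonic.

Yes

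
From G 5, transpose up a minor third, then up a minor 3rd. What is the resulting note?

D flat 6

Up a minor third from G5: Bb5 (3 semitones up).
Up a minor third from Bb5: Db6 (3 semitones up).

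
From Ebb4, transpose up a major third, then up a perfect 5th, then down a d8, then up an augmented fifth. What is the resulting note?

Ebb4 up a major third → Gb4 (4 semitones).
Up a perfect fifth from Gb4: Db5 (7 semitones up).
Down a diminished octave from Db5: D4 (11 semitones down).
Up an augmented fifth from D4: A#4 (8 semitones up).

A#4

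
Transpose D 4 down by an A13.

The thirteenth's letter: D down six letter names plus an octave → F.
An augmented thirteenth spans 22 semitones, so from D4 the target pitch is Fb2.

F flat 2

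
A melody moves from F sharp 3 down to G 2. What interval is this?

major 7th

Descending from F#3 to G2 is the same interval as ascending G2 to F#3.
G to F spans seven letter names (G-A-B-C-D-E-F): a seventh.
Counting semitones, G2→F#3 is 11, which is the major seventh.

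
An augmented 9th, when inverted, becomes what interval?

diminished seventh

First reduce the compound augmented ninth to its simple form, an augmented second.
Inverted interval numbers add to nine, so a second pairs with a seventh (2 + 7 = 9).
And augmented becomes diminished under inversion, so we get a diminished seventh.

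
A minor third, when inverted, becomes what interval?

M6

The rule of nine gives the new number: 9 − 3 = 6, so a third becomes a sixth.
Quality inverts too: minor becomes major. That makes the inversion a major sixth.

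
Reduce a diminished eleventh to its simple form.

d4

Take out an octave (7 from the number): 11 − 7 = 4.
That makes a diminished eleventh a compound diminished fourth — an octave plus a diminished fourth.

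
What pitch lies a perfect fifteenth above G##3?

The letter stays G (same as the start), shifted two octaves up.
A perfect fifteenth spans 24 semitones, so from G##3 the target pitch is G##5.

G##5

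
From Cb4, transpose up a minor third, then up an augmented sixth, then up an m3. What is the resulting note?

Up a minor third from Cb4: Ebb4 (3 semitones up).
An augmented sixth up from Ebb4 is C5.
Up a minor third from C5: Eb5 (3 semitones up).

Eb5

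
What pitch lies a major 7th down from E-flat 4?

F-flat 3

Counting seven letter names down from E lands on F.
Moving 11 semitones down from Eb4 (the size of a major seventh) reaches Fb3.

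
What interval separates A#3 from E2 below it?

Descending from A#3 to E2 is the same interval as ascending E2 to A#3.
E to A spans four letter names (E-F-G-A), plus an octave — that makes it an eleventh of some quality.
E2 to A#3 spans 18 semitones — one semitone wider than the perfect eleventh (17) — giving an augmented eleventh.
(Equivalently, a compound augmented fourth: an augmented fourth plus an octave.)

augmented eleventh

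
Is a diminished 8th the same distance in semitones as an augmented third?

No

A diminished octave spans 11 semitones; an augmented third spans 5 semitones. They differ by 6.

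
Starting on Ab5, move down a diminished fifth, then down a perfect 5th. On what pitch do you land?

G4

Down a diminished fifth from Ab5: D5 (6 semitones down).
Down a perfect fifth from D5: G4 (7 semitones down).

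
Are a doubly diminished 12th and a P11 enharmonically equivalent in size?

Both span 17 semitones: a doubly diminished twelfth and a perfect eleventh are the same chromatic distance.

Yes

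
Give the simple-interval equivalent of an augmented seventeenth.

augmented third

Subtracting seven from the interval number removes an octave: 17 − 14 = 3.
That makes an augmented seventeenth a compound augmented third — 2 octaves plus an augmented third.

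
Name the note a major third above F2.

A2

Counting three letter names up from F lands on A.
A major third is 4 semitones; 4 semitones up from F2 gives A2.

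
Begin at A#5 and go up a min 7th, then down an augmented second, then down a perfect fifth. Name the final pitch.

A#5 up a minor seventh → G#6 (10 semitones).
Down an augmented second from G#6: F6 (3 semitones down).
Down a perfect fifth from F6: Bb5 (7 semitones down).

Bb5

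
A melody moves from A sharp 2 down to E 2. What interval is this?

augmented fourth

Descending from A#2 to E2 is the same interval as ascending E2 to A#2.
E to A spans four letter names (E-F-G-A) — that makes it a fourth of some quality.
A perfect fourth would be 5 semitones; E2 to A#2 is 6, one semitone wider, so the interval is augmented.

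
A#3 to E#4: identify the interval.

A to E spans five letter names (A-B-C-D-E) — that makes it a fifth of some quality.
The perfect fifth spans 7 semitones, and A#3 to E#4 is exactly 7 semitones — so this is a perfect fifth.

P5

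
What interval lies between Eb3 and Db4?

E to D spans seven letter names (E-F-G-A-B-C-D) — that makes it a seventh of some quality.
Eb3 to Db4 is 10 semitones, a half step short of the major seventh (11), so this is minor.

m7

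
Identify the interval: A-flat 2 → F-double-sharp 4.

A to F spans six letter names (A-B-C-D-E-F), plus an octave: a thirteenth.
Ab2 to F##4 spans 23 semitones — two semitones wider than the major thirteenth (21) — giving a doubly augmented thirteenth.
(Equivalently, a compound doubly augmented sixth: a doubly augmented sixth plus an octave.)

doubly augmented thirteenth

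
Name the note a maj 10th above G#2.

B#3

Three letters up from G (plus an octave) reaches B.
A major tenth spans 16 semitones, so from G#2 the target pitch is B#3.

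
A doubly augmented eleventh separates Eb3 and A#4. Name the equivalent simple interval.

Take out an octave (7 from the number): 11 − 7 = 4.
That makes a doubly augmented eleventh a compound doubly augmented fourth — an octave plus a doubly augmented fourth.

AA4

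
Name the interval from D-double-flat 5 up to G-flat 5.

D to G spans four letter names (D-E-F-G) — that makes it a fourth of some quality.
The perfect fourth is 5 semitones; here we have 6, one semitone wider: augmented.

A4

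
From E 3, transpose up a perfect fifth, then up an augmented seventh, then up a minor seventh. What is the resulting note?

G double-sharp 5

Up a perfect fifth from E3: B3 (7 semitones up).
An augmented seventh up from B3 is A##4.
Up a minor seventh from A##4: G##5 (10 semitones up).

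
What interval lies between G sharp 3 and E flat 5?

diminished thirteenth

G to E spans six letter names (G-A-B-C-D-E), plus an octave, so the interval is some kind of thirteenth.
A major thirteenth would be 21 semitones; G#3 to Eb5 is 19, two semitones narrower, so the interval is diminished.
(Equivalently, a compound diminished sixth: a diminished sixth plus an octave.)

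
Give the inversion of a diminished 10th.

augmented 6th

First reduce the compound diminished tenth to its simple form, a diminished third.
The rule of nine gives the new number: 9 − 3 = 6, so a third becomes a sixth.
Quality inverts too: diminished becomes augmented. That makes the inversion an augmented sixth.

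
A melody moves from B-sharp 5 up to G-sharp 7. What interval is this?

B to G spans six letter names (B-C-D-E-F-G), plus an octave: a thirteenth.
A major thirteenth would be 21 semitones, but B#5 to G#7 is 20 — one semitone narrower, making it a minor thirteenth.
(Equivalently, a compound minor sixth: a minor sixth plus an octave.)

minor thirteenth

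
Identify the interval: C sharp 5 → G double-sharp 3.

Descending from C#5 to G##3 is the same interval as ascending G##3 to C#5.
G to C spans four letter names (G-A-B-C), plus an octave, so the interval is some kind of eleventh.
A perfect eleventh would be 17 semitones; G##3 to C#5 is 16, one semitone narrower, so the interval is diminished.
(Equivalently, a compound diminished fourth: a diminished fourth plus an octave.)

diminished eleventh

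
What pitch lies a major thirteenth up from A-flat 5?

The thirteenth's letter: A up six letter names plus an octave → F.
Moving 21 semitones up from Ab5 (the size of a major thirteenth) reaches F7.

F 7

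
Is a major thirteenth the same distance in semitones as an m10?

No

A major thirteenth spans 21 semitones; a minor tenth spans 15 semitones. They differ by 6.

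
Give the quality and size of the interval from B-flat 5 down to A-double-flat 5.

Descending from Bb5 to Abb5 is the same interval as ascending Abb5 to Bb5.
A to B spans two letter names (A-B): a second.
Abb5 to Bb5 spans 3 semitones — one semitone wider than the major second (2) — giving an augmented second.

A2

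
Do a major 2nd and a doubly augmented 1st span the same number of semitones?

Yes

A major second = 2 semitones = a doubly augmented unison; enharmonically equal.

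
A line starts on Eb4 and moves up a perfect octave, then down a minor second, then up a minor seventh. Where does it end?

Eb4 up a perfect octave → Eb5 (12 semitones).
Down a minor second from Eb5: D5 (1 semitone down).
D5 up a minor seventh → C6 (10 semitones).

C6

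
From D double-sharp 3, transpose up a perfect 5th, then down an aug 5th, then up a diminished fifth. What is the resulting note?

A 3

A perfect fifth up from D##3 is A##3.
Down an augmented fifth from A##3: D#3 (8 semitones down).
D#3 up a diminished fifth → A3 (6 semitones).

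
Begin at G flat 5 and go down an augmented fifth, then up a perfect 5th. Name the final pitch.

G double-flat 5

An augmented fifth down from Gb5 is Cbb5.
Up a perfect fifth from Cbb5: Gbb5 (7 semitones up).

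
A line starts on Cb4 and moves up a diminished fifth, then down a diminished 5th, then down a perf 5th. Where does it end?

Fb3

Up a diminished fifth from Cb4: Gbb4 (6 semitones up).
A diminished fifth down from Gbb4 is Cb4.
Cb4 down a perfect fifth → Fb3 (7 semitones).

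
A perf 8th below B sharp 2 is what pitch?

The letter stays B (same as the start), shifted an octave down.
A perfect octave spans 12 semitones, so from B#2 the target pitch is B#1.

B sharp 1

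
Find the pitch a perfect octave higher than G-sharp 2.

An octave keeps the letter name G, an octave up from G.
Moving 12 semitones up from G#2 (the size of a perfect octave) reaches G#3.

G-sharp 3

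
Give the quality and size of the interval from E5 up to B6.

perfect twelfth

E to B spans five letter names (E-F-G-A-B), plus an octave — that makes it a twelfth of some quality.
Counting semitones, E5→B6 is 19, which is the perfect twelfth.
(Equivalently, a compound perfect fifth: a perfect fifth plus an octave.)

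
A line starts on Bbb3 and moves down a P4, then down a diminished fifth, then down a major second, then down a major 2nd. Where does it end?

Down a perfect fourth from Bbb3: Fb3 (5 semitones down).
Fb3 down a diminished fifth → Bb2 (6 semitones).
A major second down from Bb2 is Ab2.
A major second down from Ab2 is Gb2.

Gb2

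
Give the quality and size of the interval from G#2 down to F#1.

Descending from G#2 to F#1 is the same interval as ascending F#1 to G#2.
F to G spans two letter names (F-G), plus an octave, so the interval is some kind of ninth.
The major ninth spans 14 semitones, and F#1 to G#2 is exactly 14 semitones — so this is a major ninth.
(Equivalently, a compound major second: a major second plus an octave.)

major ninth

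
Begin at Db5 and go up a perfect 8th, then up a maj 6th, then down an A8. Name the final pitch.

Bbb5

A perfect octave up from Db5 is Db6.
Up a major sixth from Db6: Bb6 (9 semitones up).
Down an augmented octave from Bb6: Bbb5 (13 semitones down).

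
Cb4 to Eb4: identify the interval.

C to E spans three letter names (C-D-E): a third.
Counting semitones, Cb4→Eb4 is 4, which is the major third.

major third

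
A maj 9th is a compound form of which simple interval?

major 2nd

Subtracting seven from the interval number removes an octave: 9 − 7 = 2.
So a major ninth is an octave plus a major second. The quality is unchanged.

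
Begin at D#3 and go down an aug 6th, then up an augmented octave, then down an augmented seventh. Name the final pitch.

Down an augmented sixth from D#3: F2 (10 semitones down).
An augmented octave up from F2 is F#3.
F#3 down an augmented seventh → Gb2 (12 semitones).

Gb2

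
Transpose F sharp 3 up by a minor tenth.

Three letters up from F (plus an octave) reaches A.
A minor tenth is 15 semitones; 15 semitones up from F#3 gives A4.

A 4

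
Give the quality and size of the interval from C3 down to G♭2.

Descending from C3 to Gb2 is the same interval as ascending Gb2 to C3.
G to C spans four letter names (G-A-B-C) — that makes it a fourth of some quality.
The perfect fourth is 5 semitones; here we have 6, one semitone wider: augmented.

A4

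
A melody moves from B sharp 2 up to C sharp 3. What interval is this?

minor second

B to C spans two letter names (B-C): a second.
A major second would be 2 semitones, but B#2 to C#3 is 1 — one semitone narrower, making it a minor second.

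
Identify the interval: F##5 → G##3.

Descending from F##5 to G##3 is the same interval as ascending G##3 to F##5.
G to F spans seven letter names (G-A-B-C-D-E-F), plus an octave: a fourteenth.
G##3 to F##5 is 22 semitones, a half step short of the major fourteenth (23), so this is minor.
(Equivalently, a compound minor seventh: a minor seventh plus an octave.)

minor fourteenth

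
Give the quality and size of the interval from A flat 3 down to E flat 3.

Descending from Ab3 to Eb3 is the same interval as ascending Eb3 to Ab3.
E to A spans four letter names (E-F-G-A): a fourth.
Counting semitones, Eb3→Ab3 is 5, which is the perfect fourth.

perfect 4th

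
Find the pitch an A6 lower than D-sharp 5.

F 4

Six letter names down from D: F.
An augmented sixth is 10 semitones; 10 semitones down from D#5 gives F4.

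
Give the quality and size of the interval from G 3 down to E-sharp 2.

d10

Descending from G3 to E#2 is the same interval as ascending E#2 to G3.
E to G spans three letter names (E-F-G), plus an octave, so the interval is some kind of tenth.
The major tenth is 16 semitones; here we have 14, two semitones narrower: diminished.
(Equivalently, a compound diminished third: a diminished third plus an octave.)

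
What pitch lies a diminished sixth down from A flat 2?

Six letter names down from A: C.
A diminished sixth spans 7 semitones, so from Ab2 the target pitch is C#2.

C sharp 2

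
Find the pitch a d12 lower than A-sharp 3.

Counting five letter names plus an octave down from A lands on D.
A diminished twelfth is 18 semitones; 18 semitones down from A#3 gives D##2.

D-double-sharp 2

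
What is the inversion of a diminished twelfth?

augmented fourth

First reduce the compound diminished twelfth to its simple form, a diminished fifth.
Interval numbers invert to sum to nine: 5 + 4 = 9, so a fifth inverts to a fourth.
And diminished becomes augmented under inversion, so we get an augmented fourth.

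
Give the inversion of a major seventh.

Interval numbers invert to sum to nine: 7 + 2 = 9, so a seventh inverts to a second.
And major becomes minor under inversion, so we get a minor second.

minor second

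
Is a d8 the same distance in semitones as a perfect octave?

No

11 semitones (diminished octave) vs 12 semitones (perfect octave): not equal.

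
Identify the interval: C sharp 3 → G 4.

C to G spans five letter names (C-D-E-F-G), plus an octave — that makes it a twelfth of some quality.
A perfect twelfth would be 19 semitones; C#3 to G4 is 18, one semitone narrower, so the interval is diminished.
(Equivalently, a compound diminished fifth: a diminished fifth plus an octave.)

diminished twelfth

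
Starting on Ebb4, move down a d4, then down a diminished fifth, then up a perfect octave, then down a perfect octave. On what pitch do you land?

A diminished fourth down from Ebb4 is Bb3.
A diminished fifth down from Bb3 is E3.
Up a perfect octave from E3: E4 (12 semitones up).
A perfect octave down from E4 is E3.

E3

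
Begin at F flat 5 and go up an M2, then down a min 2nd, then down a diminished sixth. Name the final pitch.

A sharp 4

Up a major second from Fb5: Gb5 (2 semitones up).
Gb5 down a minor second → F5 (1 semitone).
A diminished sixth down from F5 is A#4.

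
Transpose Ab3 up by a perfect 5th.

Eb4

The fifth takes the letter from A up to E.
A perfect fifth spans 7 semitones, so from Ab3 the target pitch is Eb4.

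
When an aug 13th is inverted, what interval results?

diminished third

First reduce the compound augmented thirteenth to its simple form, an augmented sixth.
Inverted interval numbers add to nine, so a sixth pairs with a third (6 + 3 = 9).
And augmented becomes diminished under inversion, so we get a diminished third.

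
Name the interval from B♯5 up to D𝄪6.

B to D spans three letter names (B-C-D) — that makes it a third of some quality.
B#5 to D##6 is 4 semitones, matching the major third exactly, so the quality is major.

M3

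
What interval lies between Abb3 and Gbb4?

minor seventh

A to G spans seven letter names (A-B-C-D-E-F-G): a seventh.
Abb3 to Gbb4 is 10 semitones, a half step short of the major seventh (11), so this is minor.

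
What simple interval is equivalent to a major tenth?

Each octave removed subtracts seven from the number: 10 − 7 = 3.
So a major tenth is an octave plus a major third. The quality is unchanged.

M3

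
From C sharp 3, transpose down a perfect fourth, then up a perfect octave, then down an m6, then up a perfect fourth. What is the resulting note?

A perfect fourth down from C#3 is G#2.
A perfect octave up from G#2 is G#3.
Down a minor sixth from G#3: B#2 (8 semitones down).
Up a perfect fourth from B#2: E#3 (5 semitones up).

E sharp 3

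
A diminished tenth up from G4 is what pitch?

Three letters up from G (plus an octave) reaches B.
Moving 14 semitones up from G4 (the size of a diminished tenth) reaches Bbb5.

Bbb5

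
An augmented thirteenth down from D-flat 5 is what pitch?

Counting six letter names plus an octave down from D lands on F.
An augmented thirteenth spans 22 semitones, so from Db5 the target pitch is Fbb3.

F-double-flat 3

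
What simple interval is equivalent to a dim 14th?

Subtracting seven from the interval number removes an octave: 14 − 7 = 7.
That makes a diminished fourteenth a compound diminished seventh — an octave plus a diminished seventh.

d7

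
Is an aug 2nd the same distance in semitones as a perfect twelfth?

3 semitones (augmented second) vs 19 semitones (perfect twelfth): not equal.

No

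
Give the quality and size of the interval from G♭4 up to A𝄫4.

G to A spans two letter names (G-A) — that makes it a second of some quality.
Gb4 to Abb4 is 1 semitone, a half step short of the major second (2), so this is minor.

m2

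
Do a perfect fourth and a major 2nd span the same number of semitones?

No

A perfect fourth is 5 semitones but a major second is 2 semitones — different sizes.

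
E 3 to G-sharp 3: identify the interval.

E to G spans three letter names (E-F-G), so the interval is some kind of third.
E3 to G#3 is 4 semitones, matching the major third exactly, so the quality is major.

major third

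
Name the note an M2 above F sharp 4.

G sharp 4

The second takes the letter from F up to G.
A major second spans 2 semitones, so from F#4 the target pitch is G#4.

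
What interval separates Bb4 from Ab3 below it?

major ninth

Descending from Bb4 to Ab3 is the same interval as ascending Ab3 to Bb4.
A to B spans two letter names (A-B), plus an octave: a ninth.
The major ninth spans 14 semitones, and Ab3 to Bb4 is exactly 14 semitones — so this is a major ninth.
(Equivalently, a compound major second: a major second plus an octave.)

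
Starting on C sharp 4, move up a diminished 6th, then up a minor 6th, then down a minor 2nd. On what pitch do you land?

E flat 5

Up a diminished sixth from C#4: Ab4 (7 semitones up).
Up a minor sixth from Ab4: Fb5 (8 semitones up).
Down a minor second from Fb5: Eb5 (1 semitone down).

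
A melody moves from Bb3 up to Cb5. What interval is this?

minor 9th

B to C spans two letter names (B-C), plus an octave, so the interval is some kind of ninth.
At 13 semitones, Bb3→Cb5 falls one short of a major ninth: minor.
(Equivalently, a compound minor second: a minor second plus an octave.)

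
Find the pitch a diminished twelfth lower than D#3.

Five letters down from D (plus an octave) reaches G.
Moving 18 semitones down from D#3 (the size of a diminished twelfth) reaches G##1.

G##1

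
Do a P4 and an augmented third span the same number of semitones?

Yes

A perfect fourth = 5 semitones = an augmented third; enharmonically equal.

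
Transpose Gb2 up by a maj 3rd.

Three letter names up from G: B.
A major third spans 4 semitones, so from Gb2 the target pitch is Bb2.

Bb2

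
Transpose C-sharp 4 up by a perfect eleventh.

F-sharp 5

Four letters up from C (plus an octave) reaches F.
Moving 17 semitones up from C#4 (the size of a perfect eleventh) reaches F#5.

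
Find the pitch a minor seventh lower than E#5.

Seven letter names down from E: F.
A minor seventh spans 10 semitones, so from E#5 the target pitch is F##4.

F##4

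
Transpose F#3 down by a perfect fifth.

Counting five letter names down from F lands on B.
Moving 7 semitones down from F#3 (the size of a perfect fifth) reaches B2.

B2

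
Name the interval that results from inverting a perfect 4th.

perfect 5th

Interval numbers invert to sum to nine: 4 + 5 = 9, so a fourth inverts to a fifth.
Quality inverts too: perfect stays perfect. That makes the inversion a perfect fifth.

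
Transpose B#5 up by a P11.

E#7

Four letters up from B (plus an octave) reaches E.
A perfect eleventh spans 17 semitones, so from B#5 the target pitch is E#7.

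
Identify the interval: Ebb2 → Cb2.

minor third

Descending from Ebb2 to Cb2 is the same interval as ascending Cb2 to Ebb2.
C to E spans three letter names (C-D-E): a third.
At 3 semitones, Cb2→Ebb2 falls one short of a major third: minor.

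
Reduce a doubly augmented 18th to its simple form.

doubly augmented 4th

Each octave removed subtracts seven from the number: 18 − 14 = 4.
Quality carries through unchanged, so the simple form is a doubly augmented fourth.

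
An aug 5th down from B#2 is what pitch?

E2

Five letter names down from B: E.
Moving 8 semitones down from B#2 (the size of an augmented fifth) reaches E2.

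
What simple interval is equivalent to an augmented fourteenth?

Take out an octave (7 from the number): 14 − 7 = 7.
So an augmented fourteenth is an octave plus an augmented seventh. The quality is unchanged.

augmented seventh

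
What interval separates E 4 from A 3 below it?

Descending from E4 to A3 is the same interval as ascending A3 to E4.
A to E spans five letter names (A-B-C-D-E), so the interval is some kind of fifth.
A3 to E4 is 7 semitones, matching the perfect fifth exactly, so the quality is perfect.

P5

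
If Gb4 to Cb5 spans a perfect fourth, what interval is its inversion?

P5

Inverted interval numbers add to nine, so a fourth pairs with a fifth (4 + 5 = 9).
The quality also flips — perfect stays perfect — giving a perfect fifth.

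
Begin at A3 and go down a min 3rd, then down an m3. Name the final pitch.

D#3

A minor third down from A3 is F#3.
Down a minor third from F#3: D#3 (3 semitones down).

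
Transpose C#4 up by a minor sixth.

Counting six letter names up from C lands on A.
Moving 8 semitones up from C#4 (the size of a minor sixth) reaches A4.

A4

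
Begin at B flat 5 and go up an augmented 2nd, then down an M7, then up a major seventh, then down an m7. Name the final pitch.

Up an augmented second from Bb5: C#6 (3 semitones up).
Down a major seventh from C#6: D5 (11 semitones down).
A major seventh up from D5 is C#6.
A minor seventh down from C#6 is D#5.

D sharp 5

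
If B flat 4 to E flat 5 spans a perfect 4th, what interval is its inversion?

P5

The rule of nine gives the new number: 9 − 4 = 5, so a fourth becomes a fifth.
Quality inverts too: perfect stays perfect. That makes the inversion a perfect fifth.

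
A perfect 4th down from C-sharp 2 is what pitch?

Counting four letter names down from C lands on G.
A perfect fourth is 5 semitones; 5 semitones down from C#2 gives G#1.

G-sharp 1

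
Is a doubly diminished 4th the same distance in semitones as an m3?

Yes

A doubly diminished fourth spans 3 semitones, and a minor third also spans 3 semitones — they're enharmonic.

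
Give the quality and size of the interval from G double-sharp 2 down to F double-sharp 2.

M2

Descending from G##2 to F##2 is the same interval as ascending F##2 to G##2.
F to G spans two letter names (F-G), so the interval is some kind of second.
Counting semitones, F##2→G##2 is 2, which is the major second.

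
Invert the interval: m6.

M3

Inverted interval numbers add to nine, so a sixth pairs with a third (6 + 3 = 9).
Quality inverts too: minor becomes major. That makes the inversion a major third.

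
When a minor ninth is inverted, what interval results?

First reduce the compound minor ninth to its simple form, a minor second.
Interval numbers invert to sum to nine: 2 + 7 = 9, so a second inverts to a seventh.
And minor becomes major under inversion, so we get a major seventh.

major seventh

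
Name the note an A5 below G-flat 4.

C-double-flat 4

The fifth takes the letter from G down to C.
An augmented fifth is 8 semitones; 8 semitones down from Gb4 gives Cbb4.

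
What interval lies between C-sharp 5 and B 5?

minor seventh

C to B spans seven letter names (C-D-E-F-G-A-B): a seventh.
C#5 to B5 is 10 semitones, a half step short of the major seventh (11), so this is minor.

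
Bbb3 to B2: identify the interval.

Descending from Bbb3 to B2 is the same interval as ascending B2 to Bbb3.
B to B is the same letter name, plus an octave, so the interval is some kind of octave.
A perfect octave would be 12 semitones; B2 to Bbb3 is 10, two semitones narrower, so the interval is doubly diminished.

doubly diminished octave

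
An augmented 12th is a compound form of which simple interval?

Subtracting seven from the interval number removes an octave: 12 − 7 = 5.
Quality carries through unchanged, so the simple form is an augmented fifth.

augmented 5th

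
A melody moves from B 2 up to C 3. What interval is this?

B to C spans two letter names (B-C), so the interval is some kind of second.
A major second would be 2 semitones, but B2 to C3 is 1 — one semitone narrower, making it a minor second.

minor second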